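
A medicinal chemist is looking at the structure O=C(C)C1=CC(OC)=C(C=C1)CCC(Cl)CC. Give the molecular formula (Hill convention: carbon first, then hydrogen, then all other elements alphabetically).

C14H19ClO2

Walk through each heavy atom and fill implicit hydrogens from standard valence (C 4, N 3, O 2, S 2, halogen 1):
  atom 1: O, bond orders sum to 2 (valence 2) → 0 H
  atom 2: C, bond orders sum to 4 (valence 4) → 0 H
  atom 3: C, bond orders sum to 1 (valence 4) → 3 H
  atom 4: C, bond orders sum to 4 (valence 4) → 0 H
  atom 5: C, bond orders sum to 3 (valence 4) → 1 H
  atom 6: C, bond orders sum to 4 (valence 4) → 0 H
  atom 7: O, bond orders sum to 2 (valence 2) → 0 H
  atom 8: C, bond orders sum to 1 (valence 4) → 3 H
  atom 9: C, bond orders sum to 4 (valence 4) → 0 H
  atom 10: C, bond orders sum to 3 (valence 4) → 1 H
  atom 11: C, bond orders sum to 3 (valence 4) → 1 H
  atom 12: C, bond orders sum to 2 (valence 4) → 2 H
  atom 13: C, bond orders sum to 2 (valence 4) → 2 H
  atom 14: C, bond orders sum to 3 (valence 4) → 1 H
  atom 15: Cl (halogen, monovalent) → 0 H
  atom 16: C, bond orders sum to 2 (valence 4) → 2 H
  atom 17: C, bond orders sum to 1 (valence 4) → 3 H
Totals → C:14, H:19, Cl:1, O:2.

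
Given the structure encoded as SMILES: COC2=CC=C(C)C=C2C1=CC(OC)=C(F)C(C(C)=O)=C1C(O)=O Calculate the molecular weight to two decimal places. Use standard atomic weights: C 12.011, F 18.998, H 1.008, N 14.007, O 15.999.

332.33 g/mol

First, the molecular formula is C18H17FO5 (counting implicit H from valence).
  C: 18 × 12.011 = 216.198
  F: 1 × 18.998 = 18.998
  H: 17 × 1.008 = 17.136
  O: 5 × 15.999 = 79.995
Sum: 18×12.011 + 1×18.998 + 17×1.008 + 5×15.999 = 332.327 → 332.33 g/mol.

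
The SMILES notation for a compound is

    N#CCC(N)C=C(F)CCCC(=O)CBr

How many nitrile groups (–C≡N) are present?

The nitrile motif appears at heavy-atom position 2 in the SMILES.
Other groups present: 1 alkene, 1 ketone, 1 primary amine.
Nitrile count: 1.

1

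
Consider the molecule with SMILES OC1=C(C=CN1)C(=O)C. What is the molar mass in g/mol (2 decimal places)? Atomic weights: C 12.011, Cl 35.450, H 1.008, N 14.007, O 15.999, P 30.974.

125.13 g/mol

First, the molecular formula is C6H7NO2 (counting implicit H from valence).
  C: 6 × 12.011 = 72.066
  H: 7 × 1.008 = 7.056
  N: 1 × 14.007 = 14.007
  O: 2 × 15.999 = 31.998
Sum: 6×12.011 + 7×1.008 + 1×14.007 + 2×15.999 = 125.127 → 125.13 g/mol.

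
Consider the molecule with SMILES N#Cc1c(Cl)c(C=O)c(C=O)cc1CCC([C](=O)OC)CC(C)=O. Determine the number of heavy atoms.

24

Every atom symbol written in the SMILES (organic subset) is one heavy atom; implicit H are not written.
Heavy atoms by element → C:17, Cl:1, N:1, O:5.
Total: 24.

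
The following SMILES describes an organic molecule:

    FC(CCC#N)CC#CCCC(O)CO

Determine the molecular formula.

Walk through each heavy atom and fill implicit hydrogens from standard valence (C 4, N 3, O 2, S 2, halogen 1):
  atom 1: F (halogen, monovalent) → 0 H
  atom 2: C, bond orders sum to 3 (valence 4) → 1 H
  atom 3: C, bond orders sum to 2 (valence 4) → 2 H
  atom 4: C, bond orders sum to 2 (valence 4) → 2 H
  atom 5: C, bond orders sum to 4 (valence 4) → 0 H
  atom 6: N, bond orders sum to 3 (valence 3) → 0 H
  atom 7: C, bond orders sum to 2 (valence 4) → 2 H
  atom 8: C, bond orders sum to 4 (valence 4) → 0 H
  atom 9: C, bond orders sum to 4 (valence 4) → 0 H
  atom 10: C, bond orders sum to 2 (valence 4) → 2 H
  atom 11: C, bond orders sum to 2 (valence 4) → 2 H
  atom 12: C, bond orders sum to 3 (valence 4) → 1 H
  atom 13: O, bond orders sum to 1 (valence 2) → 1 H
  atom 14: C, bond orders sum to 2 (valence 4) → 2 H
  atom 15: O, bond orders sum to 1 (valence 2) → 1 H
Totals → C:11, H:16, F:1, N:1, O:2.
In Hill order: C11H16FNO2.

C11H16FNO2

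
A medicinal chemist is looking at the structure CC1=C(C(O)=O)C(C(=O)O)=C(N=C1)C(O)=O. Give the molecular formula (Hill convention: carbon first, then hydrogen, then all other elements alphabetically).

Walk through each heavy atom and fill implicit hydrogens from standard valence (C 4, N 3, O 2, S 2, halogen 1):
  atom 1: C, bond orders sum to 1 (valence 4) → 3 H
  atom 2: C, bond orders sum to 4 (valence 4) → 0 H
  atom 3: C, bond orders sum to 4 (valence 4) → 0 H
  atom 4: C, bond orders sum to 4 (valence 4) → 0 H
  atom 5: O, bond orders sum to 1 (valence 2) → 1 H
  atom 6: O, bond orders sum to 2 (valence 2) → 0 H
  atom 7: C, bond orders sum to 4 (valence 4) → 0 H
  atom 8: C, bond orders sum to 4 (valence 4) → 0 H
  atom 9: O, bond orders sum to 2 (valence 2) → 0 H
  atom 10: O, bond orders sum to 1 (valence 2) → 1 H
  atom 11: C, bond orders sum to 4 (valence 4) → 0 H
  atom 12: N, bond orders sum to 3 (valence 3) → 0 H
  atom 13: C, bond orders sum to 3 (valence 4) → 1 H
  atom 14: C, bond orders sum to 4 (valence 4) → 0 H
  atom 15: O, bond orders sum to 1 (valence 2) → 1 H
  atom 16: O, bond orders sum to 2 (valence 2) → 0 H
Totals → C:9, H:7, N:1, O:6.
In Hill order: C9H7NO6.

C9H7NO6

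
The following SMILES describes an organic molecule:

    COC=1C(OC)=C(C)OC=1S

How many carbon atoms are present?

Count every carbon token in the SMILES (each C, including those in ring-closure positions and inside branches).
Carbon count: 7.

7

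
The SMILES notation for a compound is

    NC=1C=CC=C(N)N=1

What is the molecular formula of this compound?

C5H7N3

Walk through each heavy atom and fill implicit hydrogens from standard valence (C 4, N 3, O 2, S 2, halogen 1):
  atom 1: N, bond orders sum to 1 (valence 3) → 2 H
  atom 2: C, bond orders sum to 4 (valence 4) → 0 H
  atom 3: C, bond orders sum to 3 (valence 4) → 1 H
  atom 4: C, bond orders sum to 3 (valence 4) → 1 H
  atom 5: C, bond orders sum to 3 (valence 4) → 1 H
  atom 6: C, bond orders sum to 4 (valence 4) → 0 H
  atom 7: N, bond orders sum to 1 (valence 3) → 2 H
  atom 8: N, bond orders sum to 3 (valence 3) → 0 H
Totals → C:5, H:7, N:3.
In Hill order: C5H7N3.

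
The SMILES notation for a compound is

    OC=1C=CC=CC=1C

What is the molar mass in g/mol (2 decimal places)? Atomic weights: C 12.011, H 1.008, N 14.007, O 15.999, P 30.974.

108.14 g/mol

First, the molecular formula is C7H8O (counting implicit H from valence).
  C: 7 × 12.011 = 84.077
  H: 8 × 1.008 = 8.064
  O: 1 × 15.999 = 15.999
Sum: 7×12.011 + 8×1.008 + 1×15.999 = 108.140 → 108.14 g/mol.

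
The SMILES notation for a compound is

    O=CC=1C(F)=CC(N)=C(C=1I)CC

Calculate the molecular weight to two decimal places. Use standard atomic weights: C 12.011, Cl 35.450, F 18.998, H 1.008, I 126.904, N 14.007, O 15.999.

293.08 g/mol

First, the molecular formula is C9H9FINO (counting implicit H from valence).
  C: 9 × 12.011 = 108.099
  F: 1 × 18.998 = 18.998
  H: 9 × 1.008 = 9.072
  I: 1 × 126.904 = 126.904
  N: 1 × 14.007 = 14.007
  O: 1 × 15.999 = 15.999
Sum: 9×12.011 + 1×18.998 + 9×1.008 + 1×126.904 + 1×14.007 + 1×15.999 = 293.079 → 293.08 g/mol.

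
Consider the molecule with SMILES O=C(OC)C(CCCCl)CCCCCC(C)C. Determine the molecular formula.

Walk through each heavy atom and fill implicit hydrogens from standard valence (C 4, N 3, O 2, S 2, halogen 1):
  atom 1: O, bond orders sum to 2 (valence 2) → 0 H
  atom 2: C, bond orders sum to 4 (valence 4) → 0 H
  atom 3: O, bond orders sum to 2 (valence 2) → 0 H
  atom 4: C, bond orders sum to 1 (valence 4) → 3 H
  atom 5: C, bond orders sum to 3 (valence 4) → 1 H
  atom 6: C, bond orders sum to 2 (valence 4) → 2 H
  atom 7: C, bond orders sum to 2 (valence 4) → 2 H
  atom 8: C, bond orders sum to 2 (valence 4) → 2 H
  atom 9: Cl (halogen, monovalent) → 0 H
  atom 10: C, bond orders sum to 2 (valence 4) → 2 H
  atom 11: C, bond orders sum to 2 (valence 4) → 2 H
  atom 12: C, bond orders sum to 2 (valence 4) → 2 H
  atom 13: C, bond orders sum to 2 (valence 4) → 2 H
  atom 14: C, bond orders sum to 2 (valence 4) → 2 H
  atom 15: C, bond orders sum to 3 (valence 4) → 1 H
  atom 16: C, bond orders sum to 1 (valence 4) → 3 H
  atom 17: C, bond orders sum to 1 (valence 4) → 3 H
Totals → C:14, H:27, Cl:1, O:2.
In Hill order: C14H27ClO2.

C14H27ClO2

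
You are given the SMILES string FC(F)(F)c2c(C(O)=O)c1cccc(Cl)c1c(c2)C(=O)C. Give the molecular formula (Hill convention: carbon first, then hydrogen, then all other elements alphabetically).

C14H8ClF3O3

Walk through each heavy atom and fill implicit hydrogens from standard valence (C 4, N 3, O 2, S 2, halogen 1); for lowercase aromatic atoms, an aromatic c carries 1 H when it has two neighbours and 0 H with three, and aromatic n carries 0 H:
  atom 1: F (halogen, monovalent) → 0 H
  atom 2: C, bond orders sum to 4 (valence 4) → 0 H
  atom 3: F (halogen, monovalent) → 0 H
  atom 4: F (halogen, monovalent) → 0 H
  atom 5: aromatic c, 3 neighbours → 0 H
  atom 6: aromatic c, 3 neighbours → 0 H
  atom 7: C, bond orders sum to 4 (valence 4) → 0 H
  atom 8: O, bond orders sum to 1 (valence 2) → 1 H
  atom 9: O, bond orders sum to 2 (valence 2) → 0 H
  atom 10: aromatic c, 3 neighbours → 0 H
  atom 11: aromatic c, 2 neighbours → 1 H
  atom 12: aromatic c, 2 neighbours → 1 H
  atom 13: aromatic c, 2 neighbours → 1 H
  atom 14: aromatic c, 3 neighbours → 0 H
  atom 15: Cl (halogen, monovalent) → 0 H
  atom 16: aromatic c, 3 neighbours → 0 H
  atom 17: aromatic c, 3 neighbours → 0 H
  atom 18: aromatic c, 2 neighbours → 1 H
  atom 19: C, bond orders sum to 4 (valence 4) → 0 H
  atom 20: O, bond orders sum to 2 (valence 2) → 0 H
  atom 21: C, bond orders sum to 1 (valence 4) → 3 H
Totals → C:14, H:8, Cl:1, F:3, O:3.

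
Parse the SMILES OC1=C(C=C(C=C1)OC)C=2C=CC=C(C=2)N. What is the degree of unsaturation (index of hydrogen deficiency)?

8

Molecular formula: C13H13NO2.
DoU = (2C + 2 + N − H − X) / 2, where X is the halogen count and O/S are ignored.
    = (2·13 + 2 + 1 − 13 − 0) / 2 = 16 / 2 = 8.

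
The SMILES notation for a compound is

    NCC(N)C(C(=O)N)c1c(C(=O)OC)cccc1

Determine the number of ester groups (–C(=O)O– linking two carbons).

1

The ester motif appears at heavy-atom position 11 in the SMILES.
Other groups present: 1 amide, 2 primary amine.
Ester count: 1.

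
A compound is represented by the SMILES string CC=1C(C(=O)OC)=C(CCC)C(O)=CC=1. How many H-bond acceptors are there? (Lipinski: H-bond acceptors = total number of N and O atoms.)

N atoms: 0; O atoms: 3.
Lipinski HBA = 0 + 3 = 3.

3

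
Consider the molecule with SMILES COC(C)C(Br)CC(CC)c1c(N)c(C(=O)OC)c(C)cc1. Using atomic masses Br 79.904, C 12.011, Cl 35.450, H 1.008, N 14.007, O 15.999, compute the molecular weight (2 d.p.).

372.30 g/mol

First, the molecular formula is C17H26BrNO3 (counting implicit H from valence).
  Br: 1 × 79.904 = 79.904
  C: 17 × 12.011 = 204.187
  H: 26 × 1.008 = 26.208
  N: 1 × 14.007 = 14.007
  O: 3 × 15.999 = 47.997
Sum: 1×79.904 + 17×12.011 + 26×1.008 + 1×14.007 + 3×15.999 = 372.303 → 372.30 g/mol.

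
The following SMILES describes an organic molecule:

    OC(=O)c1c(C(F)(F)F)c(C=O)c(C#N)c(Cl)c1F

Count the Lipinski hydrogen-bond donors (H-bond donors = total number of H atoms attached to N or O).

Donors: find every N or O and count the H atoms it carries.
  atom 1 (O): bond orders sum to 1 → 1 H
  atom 3 (O): bond orders sum to 2 → 0 H
  atom 12 (O): bond orders sum to 2 → 0 H
  atom 15 (N): bond orders sum to 3 → 0 H
Lipinski HBD = 1.

1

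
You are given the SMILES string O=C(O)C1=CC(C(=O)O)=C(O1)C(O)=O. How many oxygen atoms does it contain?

7

Scan the SMILES for O atoms (remember two-letter symbols like Cl and Br are single atoms).
Oxygen count: 7.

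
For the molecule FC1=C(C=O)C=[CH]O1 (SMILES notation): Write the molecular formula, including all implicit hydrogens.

C5H3FO2

Walk through each heavy atom and fill implicit hydrogens from standard valence (C 4, N 3, O 2, S 2, halogen 1):
  atom 1: F (halogen, monovalent) → 0 H
  atom 2: C, bond orders sum to 4 (valence 4) → 0 H
  atom 3: C, bond orders sum to 4 (valence 4) → 0 H
  atom 4: C, bond orders sum to 3 (valence 4) → 1 H
  atom 5: O, bond orders sum to 2 (valence 2) → 0 H
  atom 6: C, bond orders sum to 3 (valence 4) → 1 H
  atom 7: C with explicit H count 1
  atom 8: O, bond orders sum to 2 (valence 2) → 0 H
Totals → C:5, H:3, F:1, O:2.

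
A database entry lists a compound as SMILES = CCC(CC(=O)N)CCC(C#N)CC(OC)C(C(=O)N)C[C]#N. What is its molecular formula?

Walk through each heavy atom and fill implicit hydrogens from standard valence (C 4, N 3, O 2, S 2, halogen 1):
  atom 1: C, bond orders sum to 1 (valence 4) → 3 H
  atom 2: C, bond orders sum to 2 (valence 4) → 2 H
  atom 3: C, bond orders sum to 3 (valence 4) → 1 H
  atom 4: C, bond orders sum to 2 (valence 4) → 2 H
  atom 5: C, bond orders sum to 4 (valence 4) → 0 H
  atom 6: O, bond orders sum to 2 (valence 2) → 0 H
  atom 7: N, bond orders sum to 1 (valence 3) → 2 H
  atom 8: C, bond orders sum to 2 (valence 4) → 2 H
  atom 9: C, bond orders sum to 2 (valence 4) → 2 H
  atom 10: C, bond orders sum to 3 (valence 4) → 1 H
  atom 11: C, bond orders sum to 4 (valence 4) → 0 H
  atom 12: N, bond orders sum to 3 (valence 3) → 0 H
  atom 13: C, bond orders sum to 2 (valence 4) → 2 H
  atom 14: C, bond orders sum to 3 (valence 4) → 1 H
  atom 15: O, bond orders sum to 2 (valence 2) → 0 H
  atom 16: C, bond orders sum to 1 (valence 4) → 3 H
  atom 17: C, bond orders sum to 3 (valence 4) → 1 H
  atom 18: C, bond orders sum to 4 (valence 4) → 0 H
  atom 19: O, bond orders sum to 2 (valence 2) → 0 H
  atom 20: N, bond orders sum to 1 (valence 3) → 2 H
  atom 21: C, bond orders sum to 2 (valence 4) → 2 H
  atom 22: C with explicit H count 0
  atom 23: N, bond orders sum to 3 (valence 3) → 0 H
Totals → C:16, H:26, N:4, O:3.

C16H26N4O3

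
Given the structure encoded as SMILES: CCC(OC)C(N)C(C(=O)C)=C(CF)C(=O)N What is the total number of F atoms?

1

Scan the SMILES for F atoms (remember two-letter symbols like Cl and Br are single atoms).
Fluorine count: 1.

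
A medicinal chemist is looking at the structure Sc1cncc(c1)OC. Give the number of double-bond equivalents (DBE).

Molecular formula: C6H7NOS.
DoU = (2C + 2 + N − H − X) / 2, where X is the halogen count and O/S are ignored.
    = (2·6 + 2 + 1 − 7 − 0) / 2 = 8 / 2 = 4.

4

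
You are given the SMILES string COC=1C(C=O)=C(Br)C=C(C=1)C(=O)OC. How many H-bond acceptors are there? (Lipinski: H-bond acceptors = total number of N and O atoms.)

4

N atoms: 0; O atoms: 4.
Lipinski HBA = 0 + 4 = 4.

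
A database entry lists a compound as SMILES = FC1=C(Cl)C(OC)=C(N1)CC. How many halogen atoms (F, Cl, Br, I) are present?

Halogen atoms appear at heavy-atom positions 1, 4 (1×Cl, 1×F).
Other groups present: 1 ether.
Halogen count: 2.

2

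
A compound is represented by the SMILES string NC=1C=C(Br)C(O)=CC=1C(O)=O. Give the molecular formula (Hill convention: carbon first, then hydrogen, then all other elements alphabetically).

Walk through each heavy atom and fill implicit hydrogens from standard valence (C 4, N 3, O 2, S 2, halogen 1):
  atom 1: N, bond orders sum to 1 (valence 3) → 2 H
  atom 2: C, bond orders sum to 4 (valence 4) → 0 H
  atom 3: C, bond orders sum to 3 (valence 4) → 1 H
  atom 4: C, bond orders sum to 4 (valence 4) → 0 H
  atom 5: Br (halogen, monovalent) → 0 H
  atom 6: C, bond orders sum to 4 (valence 4) → 0 H
  atom 7: O, bond orders sum to 1 (valence 2) → 1 H
  atom 8: C, bond orders sum to 3 (valence 4) → 1 H
  atom 9: C, bond orders sum to 4 (valence 4) → 0 H
  atom 10: C, bond orders sum to 4 (valence 4) → 0 H
  atom 11: O, bond orders sum to 1 (valence 2) → 1 H
  atom 12: O, bond orders sum to 2 (valence 2) → 0 H
Totals → C:7, H:6, Br:1, N:1, O:3.

C7H6BrNO3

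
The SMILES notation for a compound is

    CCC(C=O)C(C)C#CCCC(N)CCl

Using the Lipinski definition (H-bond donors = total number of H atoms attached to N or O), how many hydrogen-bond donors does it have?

2

Donors: find every N or O and count the H atoms it carries.
  atom 5 (O): bond orders sum to 2 → 0 H
  atom 13 (N): bond orders sum to 1 → 2 H
Lipinski HBD = 2.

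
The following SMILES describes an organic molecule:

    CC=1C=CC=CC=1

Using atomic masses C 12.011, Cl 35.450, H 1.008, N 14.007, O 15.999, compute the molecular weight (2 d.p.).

First, the molecular formula is C7H8 (counting implicit H from valence).
  C: 7 × 12.011 = 84.077
  H: 8 × 1.008 = 8.064
Sum: 7×12.011 + 8×1.008 = 92.141 → 92.14 g/mol.

92.14 g/mol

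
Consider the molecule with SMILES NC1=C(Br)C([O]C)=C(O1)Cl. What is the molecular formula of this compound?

C5H5BrClNO2

Walk through each heavy atom and fill implicit hydrogens from standard valence (C 4, N 3, O 2, S 2, halogen 1):
  atom 1: N, bond orders sum to 1 (valence 3) → 2 H
  atom 2: C, bond orders sum to 4 (valence 4) → 0 H
  atom 3: C, bond orders sum to 4 (valence 4) → 0 H
  atom 4: Br (halogen, monovalent) → 0 H
  atom 5: C, bond orders sum to 4 (valence 4) → 0 H
  atom 6: O with explicit H count 0
  atom 7: C, bond orders sum to 1 (valence 4) → 3 H
  atom 8: C, bond orders sum to 4 (valence 4) → 0 H
  atom 9: O, bond orders sum to 2 (valence 2) → 0 H
  atom 10: Cl (halogen, monovalent) → 0 H
Totals → C:5, H:5, Br:1, Cl:1, N:1, O:2.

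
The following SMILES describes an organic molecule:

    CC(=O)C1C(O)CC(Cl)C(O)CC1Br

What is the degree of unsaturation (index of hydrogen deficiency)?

Molecular formula: C9H14BrClO3.
DoU = (2C + 2 + N − H − X) / 2, where X is the halogen count and O/S are ignored.
    = (2·9 + 2 + 0 − 14 − 2) / 2 = 4 / 2 = 2.

2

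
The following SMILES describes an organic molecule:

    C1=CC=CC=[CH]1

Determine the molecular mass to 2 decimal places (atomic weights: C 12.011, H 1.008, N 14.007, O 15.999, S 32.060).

First, the molecular formula is C6H6 (counting implicit H from valence).
  C: 6 × 12.011 = 72.066
  H: 6 × 1.008 = 6.048
Sum: 6×12.011 + 6×1.008 = 78.114 → 78.11 g/mol.

78.11 g/mol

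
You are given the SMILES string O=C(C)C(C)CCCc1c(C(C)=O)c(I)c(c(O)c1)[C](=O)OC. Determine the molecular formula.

Walk through each heavy atom and fill implicit hydrogens from standard valence (C 4, N 3, O 2, S 2, halogen 1); for lowercase aromatic atoms, an aromatic c carries 1 H when it has two neighbours and 0 H with three, and aromatic n carries 0 H:
  atom 1: O, bond orders sum to 2 (valence 2) → 0 H
  atom 2: C, bond orders sum to 4 (valence 4) → 0 H
  atom 3: C, bond orders sum to 1 (valence 4) → 3 H
  atom 4: C, bond orders sum to 3 (valence 4) → 1 H
  atom 5: C, bond orders sum to 1 (valence 4) → 3 H
  atom 6: C, bond orders sum to 2 (valence 4) → 2 H
  atom 7: C, bond orders sum to 2 (valence 4) → 2 H
  atom 8: C, bond orders sum to 2 (valence 4) → 2 H
  atom 9: aromatic c, 3 neighbours → 0 H
  atom 10: aromatic c, 3 neighbours → 0 H
  atom 11: C, bond orders sum to 4 (valence 4) → 0 H
  atom 12: C, bond orders sum to 1 (valence 4) → 3 H
  atom 13: O, bond orders sum to 2 (valence 2) → 0 H
  atom 14: aromatic c, 3 neighbours → 0 H
  atom 15: I (halogen, monovalent) → 0 H
  atom 16: aromatic c, 3 neighbours → 0 H
  atom 17: aromatic c, 3 neighbours → 0 H
  atom 18: O, bond orders sum to 1 (valence 2) → 1 H
  atom 19: aromatic c, 2 neighbours → 1 H
  atom 20: C with explicit H count 0
  atom 21: O, bond orders sum to 2 (valence 2) → 0 H
  atom 22: O, bond orders sum to 2 (valence 2) → 0 H
  atom 23: C, bond orders sum to 1 (valence 4) → 3 H
Totals → C:17, H:21, I:1, O:5.

C17H21IO5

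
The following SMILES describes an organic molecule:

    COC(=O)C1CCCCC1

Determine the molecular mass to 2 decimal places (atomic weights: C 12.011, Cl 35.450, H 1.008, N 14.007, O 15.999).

First, the molecular formula is C8H14O2 (counting implicit H from valence).
  C: 8 × 12.011 = 96.088
  H: 14 × 1.008 = 14.112
  O: 2 × 15.999 = 31.998
Sum: 8×12.011 + 14×1.008 + 2×15.999 = 142.198 → 142.20 g/mol.

142.20 g/mol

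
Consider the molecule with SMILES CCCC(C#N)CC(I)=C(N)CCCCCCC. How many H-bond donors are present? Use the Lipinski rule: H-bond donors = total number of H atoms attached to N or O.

2

Donors: find every N or O and count the H atoms it carries.
  atom 6 (N): bond orders sum to 3 → 0 H
  atom 11 (N): bond orders sum to 1 → 2 H
Lipinski HBD = 2.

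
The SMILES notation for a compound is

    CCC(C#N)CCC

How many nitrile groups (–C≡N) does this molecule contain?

1

The nitrile motif appears at heavy-atom position 4 in the SMILES.
Nitrile count: 1.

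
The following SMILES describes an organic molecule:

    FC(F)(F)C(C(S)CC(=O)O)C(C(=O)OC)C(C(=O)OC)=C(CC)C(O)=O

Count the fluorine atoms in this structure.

3

Scan the SMILES for F atoms (remember two-letter symbols like Cl and Br are single atoms).
Fluorine count: 3.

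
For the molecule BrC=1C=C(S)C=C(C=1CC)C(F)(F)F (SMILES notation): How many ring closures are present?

In SMILES, each pair of matching ring-closure digits denotes one ring-closing bond; the number of such bonds equals the number of independent rings.
Ring-closure bonds here: 1.

1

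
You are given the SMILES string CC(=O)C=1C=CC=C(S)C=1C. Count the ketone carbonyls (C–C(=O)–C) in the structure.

The ketone motif appears at heavy-atom position 2 in the SMILES.
Other groups present: 1 thiol.
Ketone count: 1.

1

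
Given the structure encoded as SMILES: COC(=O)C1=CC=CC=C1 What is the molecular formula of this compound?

C8H8O2

Walk through each heavy atom and fill implicit hydrogens from standard valence (C 4, N 3, O 2, S 2, halogen 1):
  atom 1: C, bond orders sum to 1 (valence 4) → 3 H
  atom 2: O, bond orders sum to 2 (valence 2) → 0 H
  atom 3: C, bond orders sum to 4 (valence 4) → 0 H
  atom 4: O, bond orders sum to 2 (valence 2) → 0 H
  atom 5: C, bond orders sum to 4 (valence 4) → 0 H
  atom 6: C, bond orders sum to 3 (valence 4) → 1 H
  atom 7: C, bond orders sum to 3 (valence 4) → 1 H
  atom 8: C, bond orders sum to 3 (valence 4) → 1 H
  atom 9: C, bond orders sum to 3 (valence 4) → 1 H
  atom 10: C, bond orders sum to 3 (valence 4) → 1 H
Totals → C:8, H:8, O:2.
In Hill order: C8H8O2.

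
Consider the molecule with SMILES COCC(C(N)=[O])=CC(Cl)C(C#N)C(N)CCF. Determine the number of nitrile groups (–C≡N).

The nitrile motif appears at heavy-atom position 12 in the SMILES.
Other groups present: 1 alkene, 1 amide, 1 ether, 1 primary amine.
Nitrile count: 1.

1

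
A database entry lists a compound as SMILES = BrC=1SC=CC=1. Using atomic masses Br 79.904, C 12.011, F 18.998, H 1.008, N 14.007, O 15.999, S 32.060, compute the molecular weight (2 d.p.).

163.03 g/mol

First, the molecular formula is C4H3BrS (counting implicit H from valence).
  Br: 1 × 79.904 = 79.904
  C: 4 × 12.011 = 48.044
  H: 3 × 1.008 = 3.024
  S: 1 × 32.060 = 32.060
Sum: 1×79.904 + 4×12.011 + 3×1.008 + 1×32.060 = 163.032 → 163.03 g/mol.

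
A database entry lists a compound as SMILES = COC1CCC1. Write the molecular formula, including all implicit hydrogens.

Walk through each heavy atom and fill implicit hydrogens from standard valence (C 4, N 3, O 2, S 2, halogen 1):
  atom 1: C, bond orders sum to 1 (valence 4) → 3 H
  atom 2: O, bond orders sum to 2 (valence 2) → 0 H
  atom 3: C, bond orders sum to 3 (valence 4) → 1 H
  atom 4: C, bond orders sum to 2 (valence 4) → 2 H
  atom 5: C, bond orders sum to 2 (valence 4) → 2 H
  atom 6: C, bond orders sum to 2 (valence 4) → 2 H
Totals → C:5, H:10, O:1.
In Hill order: C5H10O.

C5H10O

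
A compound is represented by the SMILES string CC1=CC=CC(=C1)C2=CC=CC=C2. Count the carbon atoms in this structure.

Count every carbon token in the SMILES (each C, including those in ring-closure positions and inside branches).
Carbon count: 13.

13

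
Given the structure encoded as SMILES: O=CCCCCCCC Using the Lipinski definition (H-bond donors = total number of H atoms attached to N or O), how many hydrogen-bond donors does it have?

0

Donors: find every N or O and count the H atoms it carries.
  atom 1 (O): bond orders sum to 2 → 0 H
Lipinski HBD = 0.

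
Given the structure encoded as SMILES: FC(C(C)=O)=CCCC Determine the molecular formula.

Walk through each heavy atom and fill implicit hydrogens from standard valence (C 4, N 3, O 2, S 2, halogen 1):
  atom 1: F (halogen, monovalent) → 0 H
  atom 2: C, bond orders sum to 4 (valence 4) → 0 H
  atom 3: C, bond orders sum to 4 (valence 4) → 0 H
  atom 4: C, bond orders sum to 1 (valence 4) → 3 H
  atom 5: O, bond orders sum to 2 (valence 2) → 0 H
  atom 6: C, bond orders sum to 3 (valence 4) → 1 H
  atom 7: C, bond orders sum to 2 (valence 4) → 2 H
  atom 8: C, bond orders sum to 2 (valence 4) → 2 H
  atom 9: C, bond orders sum to 1 (valence 4) → 3 H
Totals → C:7, H:11, F:1, O:1.

C7H11FO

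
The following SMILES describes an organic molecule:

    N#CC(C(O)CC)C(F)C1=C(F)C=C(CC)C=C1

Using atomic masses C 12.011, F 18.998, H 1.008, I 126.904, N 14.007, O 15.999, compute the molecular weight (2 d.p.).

253.29 g/mol

First, the molecular formula is C14H17F2NO (counting implicit H from valence).
  C: 14 × 12.011 = 168.154
  F: 2 × 18.998 = 37.996
  H: 17 × 1.008 = 17.136
  N: 1 × 14.007 = 14.007
  O: 1 × 15.999 = 15.999
Sum: 14×12.011 + 2×18.998 + 17×1.008 + 1×14.007 + 1×15.999 = 253.292 → 253.29 g/mol.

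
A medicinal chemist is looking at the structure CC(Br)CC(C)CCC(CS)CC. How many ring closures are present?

0

In SMILES, each pair of matching ring-closure digits denotes one ring-closing bond; the number of such bonds equals the number of independent rings.
Ring-closure bonds here: 0.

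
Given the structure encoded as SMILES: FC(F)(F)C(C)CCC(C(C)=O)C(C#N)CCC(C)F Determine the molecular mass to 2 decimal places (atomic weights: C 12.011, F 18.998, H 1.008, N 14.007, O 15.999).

295.32 g/mol

First, the molecular formula is C14H21F4NO (counting implicit H from valence).
  C: 14 × 12.011 = 168.154
  F: 4 × 18.998 = 75.992
  H: 21 × 1.008 = 21.168
  N: 1 × 14.007 = 14.007
  O: 1 × 15.999 = 15.999
Sum: 14×12.011 + 4×18.998 + 21×1.008 + 1×14.007 + 1×15.999 = 295.320 → 295.32 g/mol.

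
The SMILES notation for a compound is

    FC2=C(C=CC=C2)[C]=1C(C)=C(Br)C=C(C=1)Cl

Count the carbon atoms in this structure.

Count every carbon token in the SMILES (each C, including those in ring-closure positions and inside branches).
Carbon count: 13.

13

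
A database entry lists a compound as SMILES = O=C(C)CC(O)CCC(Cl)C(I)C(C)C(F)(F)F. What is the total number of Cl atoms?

1

Scan the SMILES for Cl atoms (remember two-letter symbols like Cl and Br are single atoms).
Chlorine count: 1.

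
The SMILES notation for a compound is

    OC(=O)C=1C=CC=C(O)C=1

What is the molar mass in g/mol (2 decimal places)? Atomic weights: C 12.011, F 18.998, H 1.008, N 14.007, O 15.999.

138.12 g/mol

First, the molecular formula is C7H6O3 (counting implicit H from valence).
  C: 7 × 12.011 = 84.077
  H: 6 × 1.008 = 6.048
  O: 3 × 15.999 = 47.997
Sum: 7×12.011 + 6×1.008 + 3×15.999 = 138.122 → 138.12 g/mol.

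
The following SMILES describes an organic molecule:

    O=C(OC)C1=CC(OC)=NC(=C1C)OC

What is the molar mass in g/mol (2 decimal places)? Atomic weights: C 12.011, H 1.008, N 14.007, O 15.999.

211.22 g/mol

First, the molecular formula is C10H13NO4 (counting implicit H from valence).
  C: 10 × 12.011 = 120.110
  H: 13 × 1.008 = 13.104
  N: 1 × 14.007 = 14.007
  O: 4 × 15.999 = 63.996
Sum: 10×12.011 + 13×1.008 + 1×14.007 + 4×15.999 = 211.217 → 211.22 g/mol.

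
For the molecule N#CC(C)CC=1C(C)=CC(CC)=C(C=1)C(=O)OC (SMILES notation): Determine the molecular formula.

Walk through each heavy atom and fill implicit hydrogens from standard valence (C 4, N 3, O 2, S 2, halogen 1):
  atom 1: N, bond orders sum to 3 (valence 3) → 0 H
  atom 2: C, bond orders sum to 4 (valence 4) → 0 H
  atom 3: C, bond orders sum to 3 (valence 4) → 1 H
  atom 4: C, bond orders sum to 1 (valence 4) → 3 H
  atom 5: C, bond orders sum to 2 (valence 4) → 2 H
  atom 6: C, bond orders sum to 4 (valence 4) → 0 H
  atom 7: C, bond orders sum to 4 (valence 4) → 0 H
  atom 8: C, bond orders sum to 1 (valence 4) → 3 H
  atom 9: C, bond orders sum to 3 (valence 4) → 1 H
  atom 10: C, bond orders sum to 4 (valence 4) → 0 H
  atom 11: C, bond orders sum to 2 (valence 4) → 2 H
  atom 12: C, bond orders sum to 1 (valence 4) → 3 H
  atom 13: C, bond orders sum to 4 (valence 4) → 0 H
  atom 14: C, bond orders sum to 3 (valence 4) → 1 H
  atom 15: C, bond orders sum to 4 (valence 4) → 0 H
  atom 16: O, bond orders sum to 2 (valence 2) → 0 H
  atom 17: O, bond orders sum to 2 (valence 2) → 0 H
  atom 18: C, bond orders sum to 1 (valence 4) → 3 H
Totals → C:15, H:19, N:1, O:2.

C15H19NO2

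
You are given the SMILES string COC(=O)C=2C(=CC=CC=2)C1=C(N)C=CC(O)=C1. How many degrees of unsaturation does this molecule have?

9

Degree of unsaturation = (number of rings) + (number of π bonds).
Ring closures in the SMILES: 2.
π bonds: 7 double bonds (each 1 DoU) → 7 DoU from unsaturation.
Total DoU = 2 + 7 = 9.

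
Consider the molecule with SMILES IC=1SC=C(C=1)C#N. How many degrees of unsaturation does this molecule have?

Degree of unsaturation = (number of rings) + (number of π bonds).
Ring closures in the SMILES: 1.
π bonds: 2 double bonds (each 1 DoU), 1 triple bond (each 2 DoU) → 4 DoU from unsaturation.
Total DoU = 1 + 4 = 5.

5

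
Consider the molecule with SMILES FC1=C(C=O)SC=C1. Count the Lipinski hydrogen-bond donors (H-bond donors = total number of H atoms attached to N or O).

0

Donors: find every N or O and count the H atoms it carries.
  atom 5 (O): bond orders sum to 2 → 0 H
Lipinski HBD = 0.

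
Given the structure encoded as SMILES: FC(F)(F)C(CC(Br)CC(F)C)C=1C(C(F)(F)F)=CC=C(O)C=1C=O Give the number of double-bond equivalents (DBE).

Molecular formula: C15H14BrF7O2.
DoU = (2C + 2 + N − H − X) / 2, where X is the halogen count and O/S are ignored.
    = (2·15 + 2 + 0 − 14 − 8) / 2 = 10 / 2 = 5.

5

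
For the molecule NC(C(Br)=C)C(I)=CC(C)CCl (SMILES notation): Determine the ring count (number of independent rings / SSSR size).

In SMILES, each pair of matching ring-closure digits denotes one ring-closing bond; the number of such bonds equals the number of independent rings.
Ring-closure bonds here: 0.

0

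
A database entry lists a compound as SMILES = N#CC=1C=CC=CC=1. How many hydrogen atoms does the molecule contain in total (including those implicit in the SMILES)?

5

Walk through each heavy atom and fill implicit hydrogens from standard valence (C 4, N 3, O 2, S 2, halogen 1):
  atom 1: N, bond orders sum to 3 (valence 3) → 0 H
  atom 2: C, bond orders sum to 4 (valence 4) → 0 H
  atom 3: C, bond orders sum to 4 (valence 4) → 0 H
  atom 4: C, bond orders sum to 3 (valence 4) → 1 H
  atom 5: C, bond orders sum to 3 (valence 4) → 1 H
  atom 6: C, bond orders sum to 3 (valence 4) → 1 H
  atom 7: C, bond orders sum to 3 (valence 4) → 1 H
  atom 8: C, bond orders sum to 3 (valence 4) → 1 H
Total hydrogens: 5.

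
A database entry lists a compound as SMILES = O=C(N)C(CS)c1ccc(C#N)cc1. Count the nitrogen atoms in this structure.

2

Scan the SMILES for N atoms (remember two-letter symbols like Cl and Br are single atoms).
Nitrogen count: 2.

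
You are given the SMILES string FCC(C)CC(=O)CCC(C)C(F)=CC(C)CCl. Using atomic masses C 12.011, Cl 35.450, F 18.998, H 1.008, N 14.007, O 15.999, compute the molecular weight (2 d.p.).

First, the molecular formula is C14H23ClF2O (counting implicit H from valence).
  C: 14 × 12.011 = 168.154
  Cl: 1 × 35.450 = 35.450
  F: 2 × 18.998 = 37.996
  H: 23 × 1.008 = 23.184
  O: 1 × 15.999 = 15.999
Sum: 14×12.011 + 1×35.450 + 2×18.998 + 23×1.008 + 1×15.999 = 280.783 → 280.78 g/mol.

280.78 g/mol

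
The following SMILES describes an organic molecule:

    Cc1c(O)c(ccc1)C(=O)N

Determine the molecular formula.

Walk through each heavy atom and fill implicit hydrogens from standard valence (C 4, N 3, O 2, S 2, halogen 1); for lowercase aromatic atoms, an aromatic c carries 1 H when it has two neighbours and 0 H with three, and aromatic n carries 0 H:
  atom 1: C, bond orders sum to 1 (valence 4) → 3 H
  atom 2: aromatic c, 3 neighbours → 0 H
  atom 3: aromatic c, 3 neighbours → 0 H
  atom 4: O, bond orders sum to 1 (valence 2) → 1 H
  atom 5: aromatic c, 3 neighbours → 0 H
  atom 6: aromatic c, 2 neighbours → 1 H
  atom 7: aromatic c, 2 neighbours → 1 H
  atom 8: aromatic c, 2 neighbours → 1 H
  atom 9: C, bond orders sum to 4 (valence 4) → 0 H
  atom 10: O, bond orders sum to 2 (valence 2) → 0 H
  atom 11: N, bond orders sum to 1 (valence 3) → 2 H
Totals → C:8, H:9, N:1, O:2.

C8H9NO2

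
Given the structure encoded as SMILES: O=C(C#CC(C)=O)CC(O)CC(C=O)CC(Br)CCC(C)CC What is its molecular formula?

Walk through each heavy atom and fill implicit hydrogens from standard valence (C 4, N 3, O 2, S 2, halogen 1):
  atom 1: O, bond orders sum to 2 (valence 2) → 0 H
  atom 2: C, bond orders sum to 4 (valence 4) → 0 H
  atom 3: C, bond orders sum to 4 (valence 4) → 0 H
  atom 4: C, bond orders sum to 4 (valence 4) → 0 H
  atom 5: C, bond orders sum to 4 (valence 4) → 0 H
  atom 6: C, bond orders sum to 1 (valence 4) → 3 H
  atom 7: O, bond orders sum to 2 (valence 2) → 0 H
  atom 8: C, bond orders sum to 2 (valence 4) → 2 H
  atom 9: C, bond orders sum to 3 (valence 4) → 1 H
  atom 10: O, bond orders sum to 1 (valence 2) → 1 H
  atom 11: C, bond orders sum to 2 (valence 4) → 2 H
  atom 12: C, bond orders sum to 3 (valence 4) → 1 H
  atom 13: C, bond orders sum to 3 (valence 4) → 1 H
  atom 14: O, bond orders sum to 2 (valence 2) → 0 H
  atom 15: C, bond orders sum to 2 (valence 4) → 2 H
  atom 16: C, bond orders sum to 3 (valence 4) → 1 H
  atom 17: Br (halogen, monovalent) → 0 H
  atom 18: C, bond orders sum to 2 (valence 4) → 2 H
  atom 19: C, bond orders sum to 2 (valence 4) → 2 H
  atom 20: C, bond orders sum to 3 (valence 4) → 1 H
  atom 21: C, bond orders sum to 1 (valence 4) → 3 H
  atom 22: C, bond orders sum to 2 (valence 4) → 2 H
  atom 23: C, bond orders sum to 1 (valence 4) → 3 H
Totals → C:18, H:27, Br:1, O:4.

C18H27BrO4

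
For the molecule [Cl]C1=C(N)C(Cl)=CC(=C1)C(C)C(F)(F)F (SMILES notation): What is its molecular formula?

Walk through each heavy atom and fill implicit hydrogens from standard valence (C 4, N 3, O 2, S 2, halogen 1):
  atom 1: Cl with explicit H count 0
  atom 2: C, bond orders sum to 4 (valence 4) → 0 H
  atom 3: C, bond orders sum to 4 (valence 4) → 0 H
  atom 4: N, bond orders sum to 1 (valence 3) → 2 H
  atom 5: C, bond orders sum to 4 (valence 4) → 0 H
  atom 6: Cl (halogen, monovalent) → 0 H
  atom 7: C, bond orders sum to 3 (valence 4) → 1 H
  atom 8: C, bond orders sum to 4 (valence 4) → 0 H
  atom 9: C, bond orders sum to 3 (valence 4) → 1 H
  atom 10: C, bond orders sum to 3 (valence 4) → 1 H
  atom 11: C, bond orders sum to 1 (valence 4) → 3 H
  atom 12: C, bond orders sum to 4 (valence 4) → 0 H
  atom 13: F (halogen, monovalent) → 0 H
  atom 14: F (halogen, monovalent) → 0 H
  atom 15: F (halogen, monovalent) → 0 H
Totals → C:9, H:8, Cl:2, F:3, N:1.

C9H8Cl2F3N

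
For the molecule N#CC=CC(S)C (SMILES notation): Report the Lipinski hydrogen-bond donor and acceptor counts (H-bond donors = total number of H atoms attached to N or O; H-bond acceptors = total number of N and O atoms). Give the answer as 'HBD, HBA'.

Donors: find every N or O and count the H atoms it carries.
  atom 1 (N): bond orders sum to 3 → 0 H
Lipinski HBD = 0.
Acceptors: N atoms = 1, O atoms = 0 → HBA = 1.

0, 1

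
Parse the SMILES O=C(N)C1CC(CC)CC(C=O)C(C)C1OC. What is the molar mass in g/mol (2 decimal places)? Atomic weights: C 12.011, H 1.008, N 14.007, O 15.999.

241.33 g/mol

First, the molecular formula is C13H23NO3 (counting implicit H from valence).
  C: 13 × 12.011 = 156.143
  H: 23 × 1.008 = 23.184
  N: 1 × 14.007 = 14.007
  O: 3 × 15.999 = 47.997
Sum: 13×12.011 + 23×1.008 + 1×14.007 + 3×15.999 = 241.331 → 241.33 g/mol.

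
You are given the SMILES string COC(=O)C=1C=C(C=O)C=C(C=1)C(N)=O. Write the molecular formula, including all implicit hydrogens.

C10H9NO4

Walk through each heavy atom and fill implicit hydrogens from standard valence (C 4, N 3, O 2, S 2, halogen 1):
  atom 1: C, bond orders sum to 1 (valence 4) → 3 H
  atom 2: O, bond orders sum to 2 (valence 2) → 0 H
  atom 3: C, bond orders sum to 4 (valence 4) → 0 H
  atom 4: O, bond orders sum to 2 (valence 2) → 0 H
  atom 5: C, bond orders sum to 4 (valence 4) → 0 H
  atom 6: C, bond orders sum to 3 (valence 4) → 1 H
  atom 7: C, bond orders sum to 4 (valence 4) → 0 H
  atom 8: C, bond orders sum to 3 (valence 4) → 1 H
  atom 9: O, bond orders sum to 2 (valence 2) → 0 H
  atom 10: C, bond orders sum to 3 (valence 4) → 1 H
  atom 11: C, bond orders sum to 4 (valence 4) → 0 H
  atom 12: C, bond orders sum to 3 (valence 4) → 1 H
  atom 13: C, bond orders sum to 4 (valence 4) → 0 H
  atom 14: N, bond orders sum to 1 (valence 3) → 2 H
  atom 15: O, bond orders sum to 2 (valence 2) → 0 H
Totals → C:10, H:9, N:1, O:4.
In Hill order: C10H9NO4.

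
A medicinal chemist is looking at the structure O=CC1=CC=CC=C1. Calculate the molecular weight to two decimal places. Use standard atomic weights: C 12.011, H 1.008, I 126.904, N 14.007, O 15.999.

106.12 g/mol

First, the molecular formula is C7H6O (counting implicit H from valence).
  C: 7 × 12.011 = 84.077
  H: 6 × 1.008 = 6.048
  O: 1 × 15.999 = 15.999
Sum: 7×12.011 + 6×1.008 + 1×15.999 = 106.124 → 106.12 g/mol.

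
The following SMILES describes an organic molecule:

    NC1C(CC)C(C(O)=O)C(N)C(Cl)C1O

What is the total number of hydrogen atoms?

17

Walk through each heavy atom and fill implicit hydrogens from standard valence (C 4, N 3, O 2, S 2, halogen 1):
  atom 1: N, bond orders sum to 1 (valence 3) → 2 H
  atom 2: C, bond orders sum to 3 (valence 4) → 1 H
  atom 3: C, bond orders sum to 3 (valence 4) → 1 H
  atom 4: C, bond orders sum to 2 (valence 4) → 2 H
  atom 5: C, bond orders sum to 1 (valence 4) → 3 H
  atom 6: C, bond orders sum to 3 (valence 4) → 1 H
  atom 7: C, bond orders sum to 4 (valence 4) → 0 H
  atom 8: O, bond orders sum to 1 (valence 2) → 1 H
  atom 9: O, bond orders sum to 2 (valence 2) → 0 H
  atom 10: C, bond orders sum to 3 (valence 4) → 1 H
  atom 11: N, bond orders sum to 1 (valence 3) → 2 H
  atom 12: C, bond orders sum to 3 (valence 4) → 1 H
  atom 13: Cl (halogen, monovalent) → 0 H
  atom 14: C, bond orders sum to 3 (valence 4) → 1 H
  atom 15: O, bond orders sum to 1 (valence 2) → 1 H
Total hydrogens: 17.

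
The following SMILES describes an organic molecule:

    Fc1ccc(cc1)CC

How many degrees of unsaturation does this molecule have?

4

Molecular formula: C8H9F.
DoU = (2C + 2 + N − H − X) / 2, where X is the halogen count and O/S are ignored.
    = (2·8 + 2 + 0 − 9 − 1) / 2 = 8 / 2 = 4.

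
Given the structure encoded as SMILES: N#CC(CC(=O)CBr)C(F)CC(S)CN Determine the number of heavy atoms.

15

Every atom symbol written in the SMILES (organic subset) is one heavy atom; implicit H are not written.
Heavy atoms by element → Br:1, C:9, F:1, N:2, O:1, S:1.
Total: 15.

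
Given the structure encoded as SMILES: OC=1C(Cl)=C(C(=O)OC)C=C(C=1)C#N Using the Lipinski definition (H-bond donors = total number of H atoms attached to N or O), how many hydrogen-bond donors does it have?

1

Donors: find every N or O and count the H atoms it carries.
  atom 1 (O): bond orders sum to 1 → 1 H
  atom 7 (O): bond orders sum to 2 → 0 H
  atom 8 (O): bond orders sum to 2 → 0 H
  atom 14 (N): bond orders sum to 3 → 0 H
Lipinski HBD = 1.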